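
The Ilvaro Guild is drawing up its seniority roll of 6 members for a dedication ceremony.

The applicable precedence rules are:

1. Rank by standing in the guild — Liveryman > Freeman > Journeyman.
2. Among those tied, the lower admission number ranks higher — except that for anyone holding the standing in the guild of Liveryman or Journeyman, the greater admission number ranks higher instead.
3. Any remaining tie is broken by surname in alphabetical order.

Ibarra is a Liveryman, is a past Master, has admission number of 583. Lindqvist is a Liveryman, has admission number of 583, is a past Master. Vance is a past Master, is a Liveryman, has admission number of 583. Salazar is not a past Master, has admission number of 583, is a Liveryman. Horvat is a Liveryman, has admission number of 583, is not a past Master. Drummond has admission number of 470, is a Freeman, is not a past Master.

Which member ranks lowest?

By standing in the guild: Horvat, Ibarra, Lindqvist, Salazar and Vance (Liveryman); then Drummond (Freeman).
Horvat, Ibarra, Lindqvist, Salazar and Vance all have admission number 583, so the next rule applies.
Among Horvat, Ibarra, Lindqvist, Salazar and Vance, alphabetically by surname: Horvat before Ibarra before Lindqvist before Salazar before Vance.
Order: Horvat, Ibarra, Lindqvist, Salazar, Vance, Drummond.

Drummond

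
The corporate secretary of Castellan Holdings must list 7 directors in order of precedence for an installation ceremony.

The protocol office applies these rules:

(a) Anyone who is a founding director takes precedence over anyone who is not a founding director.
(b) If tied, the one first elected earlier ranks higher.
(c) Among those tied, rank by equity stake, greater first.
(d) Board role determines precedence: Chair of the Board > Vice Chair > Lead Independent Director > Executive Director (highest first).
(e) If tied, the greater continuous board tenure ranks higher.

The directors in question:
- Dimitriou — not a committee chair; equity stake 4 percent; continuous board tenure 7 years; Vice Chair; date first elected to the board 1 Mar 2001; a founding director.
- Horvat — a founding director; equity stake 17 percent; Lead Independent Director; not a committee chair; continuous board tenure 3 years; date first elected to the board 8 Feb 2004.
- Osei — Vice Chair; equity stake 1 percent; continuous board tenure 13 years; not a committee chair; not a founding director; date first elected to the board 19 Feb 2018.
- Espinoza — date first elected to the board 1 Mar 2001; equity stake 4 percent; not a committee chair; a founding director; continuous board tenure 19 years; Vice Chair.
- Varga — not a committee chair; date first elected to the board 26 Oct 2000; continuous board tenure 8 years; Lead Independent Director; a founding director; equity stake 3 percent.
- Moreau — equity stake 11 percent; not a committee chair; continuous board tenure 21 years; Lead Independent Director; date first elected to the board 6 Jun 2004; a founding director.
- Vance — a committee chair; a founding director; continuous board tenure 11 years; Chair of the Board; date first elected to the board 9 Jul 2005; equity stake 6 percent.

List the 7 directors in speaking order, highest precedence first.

By the first rule: Varga, Espinoza, Dimitriou, Horvat, Moreau and Vance (each a founding director); then Osei (not a founding director).
Among Varga, Espinoza, Dimitriou, Horvat, Moreau and Vance, by date first elected to the board (earlier first): Varga (26 Oct 2000) before Espinoza and Dimitriou (1 Mar 2001) before Horvat (8 Feb 2004) before Moreau (6 Jun 2004) before Vance (9 Jul 2005).
Espinoza and Dimitriou both have equity stake 4 percent, so the next rule applies.
Espinoza and Dimitriou are each Vice Chair, so the next rule applies.
Among Espinoza and Dimitriou, by continuous board tenure (higher first): Espinoza (19 years) before Dimitriou (7 years).
Full order: Varga, Espinoza, Dimitriou, Horvat, Moreau, Vance, Osei.

Varga, Espinoza, Dimitriou, Horvat, Moreau, Vance, Osei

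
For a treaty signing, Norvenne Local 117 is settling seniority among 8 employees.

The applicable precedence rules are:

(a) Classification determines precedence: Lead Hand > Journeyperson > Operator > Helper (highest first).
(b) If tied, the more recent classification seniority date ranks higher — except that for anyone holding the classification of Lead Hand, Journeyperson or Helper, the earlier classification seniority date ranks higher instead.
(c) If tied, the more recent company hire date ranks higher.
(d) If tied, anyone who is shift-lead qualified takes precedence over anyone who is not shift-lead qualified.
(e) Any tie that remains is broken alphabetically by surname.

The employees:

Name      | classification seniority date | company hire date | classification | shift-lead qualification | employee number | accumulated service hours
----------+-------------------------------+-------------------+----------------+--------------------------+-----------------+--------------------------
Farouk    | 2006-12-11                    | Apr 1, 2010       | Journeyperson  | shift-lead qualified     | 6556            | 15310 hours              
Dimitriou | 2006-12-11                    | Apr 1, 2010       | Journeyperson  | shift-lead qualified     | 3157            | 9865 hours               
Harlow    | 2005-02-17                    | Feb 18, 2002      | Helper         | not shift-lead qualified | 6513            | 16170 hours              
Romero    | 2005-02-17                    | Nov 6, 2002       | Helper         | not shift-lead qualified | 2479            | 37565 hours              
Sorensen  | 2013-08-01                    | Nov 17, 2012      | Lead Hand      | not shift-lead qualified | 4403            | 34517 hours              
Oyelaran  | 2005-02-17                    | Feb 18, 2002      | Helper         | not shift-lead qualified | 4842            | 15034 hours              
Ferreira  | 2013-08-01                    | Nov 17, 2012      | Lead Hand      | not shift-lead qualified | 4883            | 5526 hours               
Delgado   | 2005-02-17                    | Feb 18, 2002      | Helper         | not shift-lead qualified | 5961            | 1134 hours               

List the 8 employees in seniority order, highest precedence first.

Ferreira, Sorensen, Dimitriou, Farouk, Romero, Delgado, Harlow, Oyelaran

By classification: Ferreira and Sorensen (Lead Hand); then Dimitriou and Farouk (Journeyperson); then Romero, Delgado, Harlow and Oyelaran (Helper).
Ferreira and Sorensen both have classification seniority date 2013-08-01, so the next rule applies.
Ferreira and Sorensen both have company hire date Nov 17, 2012, so the next rule applies.
Ferreira and Sorensen are each not shift-lead qualified, so the next rule applies.
Among Ferreira and Sorensen, alphabetically by surname: Ferreira before Sorensen.
Dimitriou and Farouk both have classification seniority date 2006-12-11, so the next rule applies.
Dimitriou and Farouk both have company hire date Apr 1, 2010, so the next rule applies.
Dimitriou and Farouk are each shift-lead qualified, so the next rule applies.
Among Dimitriou and Farouk, alphabetically by surname: Dimitriou before Farouk.
Romero, Delgado, Harlow and Oyelaran all have classification seniority date 2005-02-17, so the next rule applies.
Among Romero, Delgado, Harlow and Oyelaran, by company hire date (later first): Romero (Nov 6, 2002) before Delgado, Harlow and Oyelaran (Feb 18, 2002).
Delgado, Harlow and Oyelaran are each not shift-lead qualified, so the next rule applies.
Among Delgado, Harlow and Oyelaran, alphabetically by surname: Delgado before Harlow before Oyelaran.
Full order: Ferreira, Sorensen, Dimitriou, Farouk, Romero, Delgado, Harlow, Oyelaran.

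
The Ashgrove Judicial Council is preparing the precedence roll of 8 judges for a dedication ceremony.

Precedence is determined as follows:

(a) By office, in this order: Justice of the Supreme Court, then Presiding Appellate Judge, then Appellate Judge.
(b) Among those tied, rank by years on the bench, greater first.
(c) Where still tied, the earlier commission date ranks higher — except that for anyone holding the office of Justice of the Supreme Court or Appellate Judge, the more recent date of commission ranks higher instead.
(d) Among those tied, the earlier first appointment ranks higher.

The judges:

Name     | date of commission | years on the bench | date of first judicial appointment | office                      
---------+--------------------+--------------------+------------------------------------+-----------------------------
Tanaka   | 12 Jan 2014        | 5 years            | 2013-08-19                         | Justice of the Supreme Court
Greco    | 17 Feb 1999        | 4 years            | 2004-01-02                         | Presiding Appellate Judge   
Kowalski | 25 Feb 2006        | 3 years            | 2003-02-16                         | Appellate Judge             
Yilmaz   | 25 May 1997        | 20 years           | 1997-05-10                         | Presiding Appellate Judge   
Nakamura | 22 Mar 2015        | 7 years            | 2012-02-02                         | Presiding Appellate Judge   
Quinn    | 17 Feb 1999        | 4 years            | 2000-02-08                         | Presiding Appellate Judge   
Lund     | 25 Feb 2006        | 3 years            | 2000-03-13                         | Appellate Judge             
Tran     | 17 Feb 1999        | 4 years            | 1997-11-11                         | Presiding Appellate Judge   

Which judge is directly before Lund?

By office: Tanaka (Justice of the Supreme Court); then Yilmaz, Nakamura, Tran, Quinn and Greco (Presiding Appellate Judge); then Lund and Kowalski (Appellate Judge).
Among Yilmaz, Nakamura, Tran, Quinn and Greco, by years on the bench (higher first): Yilmaz (20 years) before Nakamura (7 years) before Tran, Quinn and Greco (4 years).
Tran, Quinn and Greco all have date of commission 17 Feb 1999, so the next rule applies.
Among Tran, Quinn and Greco, by date of first judicial appointment (earlier first): Tran (1997-11-11) before Quinn (2000-02-08) before Greco (2004-01-02).
Lund and Kowalski both have years on the bench 3 years, so the next rule applies.
Lund and Kowalski both have date of commission 25 Feb 2006, so the next rule applies.
Among Lund and Kowalski, by date of first judicial appointment (earlier first): Lund (2000-03-13) before Kowalski (2003-02-16).
Order: Tanaka, Yilmaz, Nakamura, Tran, Quinn, Greco, Lund, Kowalski.

Greco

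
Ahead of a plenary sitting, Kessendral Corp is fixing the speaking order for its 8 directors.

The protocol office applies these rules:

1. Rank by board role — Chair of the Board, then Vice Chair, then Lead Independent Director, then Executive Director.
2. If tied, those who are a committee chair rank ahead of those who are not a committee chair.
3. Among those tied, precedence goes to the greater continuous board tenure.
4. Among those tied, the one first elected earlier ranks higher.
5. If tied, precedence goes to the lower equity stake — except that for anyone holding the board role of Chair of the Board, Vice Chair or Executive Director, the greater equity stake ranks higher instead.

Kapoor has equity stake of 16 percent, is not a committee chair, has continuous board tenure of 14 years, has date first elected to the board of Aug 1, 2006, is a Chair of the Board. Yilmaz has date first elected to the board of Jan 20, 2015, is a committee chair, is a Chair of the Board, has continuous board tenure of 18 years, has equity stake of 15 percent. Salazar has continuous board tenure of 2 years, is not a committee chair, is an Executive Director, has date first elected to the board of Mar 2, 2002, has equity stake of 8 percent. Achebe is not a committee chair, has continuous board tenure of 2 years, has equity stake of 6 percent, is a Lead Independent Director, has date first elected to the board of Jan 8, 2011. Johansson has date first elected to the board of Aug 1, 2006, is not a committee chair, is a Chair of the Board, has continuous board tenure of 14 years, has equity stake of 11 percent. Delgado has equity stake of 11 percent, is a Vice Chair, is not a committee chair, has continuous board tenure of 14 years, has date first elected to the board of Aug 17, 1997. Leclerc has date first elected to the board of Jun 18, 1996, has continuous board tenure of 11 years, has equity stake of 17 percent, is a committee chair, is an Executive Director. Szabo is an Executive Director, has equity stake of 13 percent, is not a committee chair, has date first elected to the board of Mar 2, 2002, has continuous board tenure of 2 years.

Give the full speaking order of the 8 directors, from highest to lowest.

By board role: Yilmaz, Kapoor and Johansson (Chair of the Board); then Delgado (Vice Chair); then Achebe (Lead Independent Director); then Leclerc, Szabo and Salazar (Executive Director).
Among Yilmaz, Kapoor and Johansson, a committee chair before not a committee chair: Yilmaz (a committee chair) before Kapoor and Johansson (not a committee chair).
Kapoor and Johansson both have continuous board tenure 14 years, so the next rule applies.
Kapoor and Johansson both have date first elected to the board Aug 1, 2006, so the next rule applies.
Among Kapoor and Johansson, by equity stake (higher first) (reversed rule for this group): Kapoor (16 percent) before Johansson (11 percent).
Among Leclerc, Szabo and Salazar, a committee chair before not a committee chair: Leclerc (a committee chair) before Szabo and Salazar (not a committee chair).
Szabo and Salazar both have continuous board tenure 2 years, so the next rule applies.
Szabo and Salazar both have date first elected to the board Mar 2, 2002, so the next rule applies.
Among Szabo and Salazar, by equity stake (higher first) (reversed rule for this group): Szabo (13 percent) before Salazar (8 percent).
Full order: Yilmaz, Kapoor, Johansson, Delgado, Achebe, Leclerc, Szabo, Salazar.

Yilmaz, Kapoor, Johansson, Delgado, Achebe, Leclerc, Szabo, Salazar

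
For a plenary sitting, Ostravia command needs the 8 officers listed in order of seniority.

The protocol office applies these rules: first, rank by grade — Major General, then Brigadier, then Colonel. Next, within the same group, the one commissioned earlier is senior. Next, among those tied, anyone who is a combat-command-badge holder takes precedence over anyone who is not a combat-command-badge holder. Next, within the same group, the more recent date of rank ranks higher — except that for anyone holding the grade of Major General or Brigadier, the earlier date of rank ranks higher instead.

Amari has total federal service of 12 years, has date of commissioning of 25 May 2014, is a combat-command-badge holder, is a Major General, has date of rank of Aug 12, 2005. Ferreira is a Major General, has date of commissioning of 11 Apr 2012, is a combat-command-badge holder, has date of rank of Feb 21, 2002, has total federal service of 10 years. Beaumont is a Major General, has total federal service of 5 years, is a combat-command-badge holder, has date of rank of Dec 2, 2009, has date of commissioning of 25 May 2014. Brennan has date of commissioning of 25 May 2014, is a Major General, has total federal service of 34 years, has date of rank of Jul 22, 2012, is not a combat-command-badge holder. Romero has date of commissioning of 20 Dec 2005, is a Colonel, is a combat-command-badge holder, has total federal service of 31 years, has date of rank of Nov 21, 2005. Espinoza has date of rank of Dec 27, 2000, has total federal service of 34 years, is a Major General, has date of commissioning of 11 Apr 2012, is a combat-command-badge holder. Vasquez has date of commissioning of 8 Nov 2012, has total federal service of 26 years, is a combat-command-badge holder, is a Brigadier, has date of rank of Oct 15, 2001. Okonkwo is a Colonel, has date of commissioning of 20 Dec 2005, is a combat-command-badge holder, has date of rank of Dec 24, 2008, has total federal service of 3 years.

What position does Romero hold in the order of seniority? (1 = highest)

By grade: Espinoza, Ferreira, Amari, Beaumont and Brennan (Major General); then Vasquez (Brigadier); then Okonkwo and Romero (Colonel).
Among Espinoza, Ferreira, Amari, Beaumont and Brennan, by date of commissioning (earlier first): Espinoza and Ferreira (11 Apr 2012) before Amari, Beaumont and Brennan (25 May 2014).
Espinoza and Ferreira are each a combat-command-badge holder, so the next rule applies.
Among Espinoza and Ferreira, by date of rank (earlier first) (reversed rule for this group): Espinoza (Dec 27, 2000) before Ferreira (Feb 21, 2002).
Among Amari, Beaumont and Brennan, a combat-command-badge holder before not a combat-command-badge holder: Amari and Beaumont (a combat-command-badge holder) before Brennan (not a combat-command-badge holder).
Among Amari and Beaumont, by date of rank (earlier first) (reversed rule for this group): Amari (Aug 12, 2005) before Beaumont (Dec 2, 2009).
Okonkwo and Romero both have date of commissioning 20 Dec 2005, so the next rule applies.
Okonkwo and Romero are each a combat-command-badge holder, so the next rule applies.
Among Okonkwo and Romero, by date of rank (later first): Okonkwo (Dec 24, 2008) before Romero (Nov 21, 2005).
Order: Espinoza, Ferreira, Amari, Beaumont, Brennan, Vasquez, Okonkwo, Romero. So position 8.

8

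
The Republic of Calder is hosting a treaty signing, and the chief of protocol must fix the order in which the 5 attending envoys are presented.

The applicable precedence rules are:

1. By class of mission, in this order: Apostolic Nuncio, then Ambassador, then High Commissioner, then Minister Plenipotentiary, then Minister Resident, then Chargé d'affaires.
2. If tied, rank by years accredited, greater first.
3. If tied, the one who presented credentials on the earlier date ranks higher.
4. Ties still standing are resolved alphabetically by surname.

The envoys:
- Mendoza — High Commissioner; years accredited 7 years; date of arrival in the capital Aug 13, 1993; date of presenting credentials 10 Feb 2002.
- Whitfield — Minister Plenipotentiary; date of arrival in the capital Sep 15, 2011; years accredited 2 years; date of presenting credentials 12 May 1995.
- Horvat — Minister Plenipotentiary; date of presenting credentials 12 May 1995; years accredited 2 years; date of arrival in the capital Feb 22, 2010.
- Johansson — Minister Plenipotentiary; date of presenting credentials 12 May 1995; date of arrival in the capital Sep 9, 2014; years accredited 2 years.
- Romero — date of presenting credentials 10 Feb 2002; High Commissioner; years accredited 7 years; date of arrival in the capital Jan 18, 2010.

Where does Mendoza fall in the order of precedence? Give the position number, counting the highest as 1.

By class of mission: Mendoza and Romero (High Commissioner); then Horvat, Johansson and Whitfield (Minister Plenipotentiary).
Mendoza and Romero both have years accredited 7 years, so the next rule applies.
Mendoza and Romero both have date of presenting credentials 10 Feb 2002, so the next rule applies.
Among Mendoza and Romero, alphabetically by surname: Mendoza before Romero.
Horvat, Johansson and Whitfield all have years accredited 2 years, so the next rule applies.
Horvat, Johansson and Whitfield all have date of presenting credentials 12 May 1995, so the next rule applies.
Among Horvat, Johansson and Whitfield, alphabetically by surname: Horvat before Johansson before Whitfield.
Order: Mendoza, Romero, Horvat, Johansson, Whitfield. So position 1.

1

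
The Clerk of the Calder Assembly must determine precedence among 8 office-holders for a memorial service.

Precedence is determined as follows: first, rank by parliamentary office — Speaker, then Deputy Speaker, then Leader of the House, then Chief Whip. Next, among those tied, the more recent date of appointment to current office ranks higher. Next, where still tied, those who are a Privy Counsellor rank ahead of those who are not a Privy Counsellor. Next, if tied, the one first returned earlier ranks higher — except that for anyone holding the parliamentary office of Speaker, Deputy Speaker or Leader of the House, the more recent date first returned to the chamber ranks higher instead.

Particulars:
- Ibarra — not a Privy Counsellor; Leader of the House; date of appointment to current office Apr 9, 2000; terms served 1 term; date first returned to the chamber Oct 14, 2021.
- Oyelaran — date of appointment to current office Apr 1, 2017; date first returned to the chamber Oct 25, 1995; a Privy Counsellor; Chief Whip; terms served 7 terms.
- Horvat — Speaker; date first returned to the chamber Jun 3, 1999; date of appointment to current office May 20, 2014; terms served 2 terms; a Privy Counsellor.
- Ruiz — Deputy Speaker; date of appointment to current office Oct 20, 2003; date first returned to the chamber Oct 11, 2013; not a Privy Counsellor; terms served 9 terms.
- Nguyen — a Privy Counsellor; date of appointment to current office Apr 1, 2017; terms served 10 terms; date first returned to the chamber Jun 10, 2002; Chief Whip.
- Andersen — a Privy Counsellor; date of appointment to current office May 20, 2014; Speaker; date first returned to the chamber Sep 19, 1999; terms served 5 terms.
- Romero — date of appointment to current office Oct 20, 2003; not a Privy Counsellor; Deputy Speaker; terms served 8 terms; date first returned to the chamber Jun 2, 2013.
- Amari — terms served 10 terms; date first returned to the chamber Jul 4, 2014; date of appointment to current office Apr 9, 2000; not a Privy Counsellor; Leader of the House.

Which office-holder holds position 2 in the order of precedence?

By parliamentary office: Andersen and Horvat (Speaker); then Ruiz and Romero (Deputy Speaker); then Ibarra and Amari (Leader of the House); then Oyelaran and Nguyen (Chief Whip).
Andersen and Horvat both have date of appointment to current office May 20, 2014, so the next rule applies.
Andersen and Horvat are each a Privy Counsellor, so the next rule applies.
Among Andersen and Horvat, by date first returned to the chamber (later first) (reversed rule for this group): Andersen (Sep 19, 1999) before Horvat (Jun 3, 1999).
Ruiz and Romero both have date of appointment to current office Oct 20, 2003, so the next rule applies.
Ruiz and Romero are each not a Privy Counsellor, so the next rule applies.
Among Ruiz and Romero, by date first returned to the chamber (later first) (reversed rule for this group): Ruiz (Oct 11, 2013) before Romero (Jun 2, 2013).
Ibarra and Amari both have date of appointment to current office Apr 9, 2000, so the next rule applies.
Ibarra and Amari are each not a Privy Counsellor, so the next rule applies.
Among Ibarra and Amari, by date first returned to the chamber (later first) (reversed rule for this group): Ibarra (Oct 14, 2021) before Amari (Jul 4, 2014).
Oyelaran and Nguyen both have date of appointment to current office Apr 1, 2017, so the next rule applies.
Oyelaran and Nguyen are each a Privy Counsellor, so the next rule applies.
Among Oyelaran and Nguyen, by date first returned to the chamber (earlier first): Oyelaran (Oct 25, 1995) before Nguyen (Jun 10, 2002).
Order: Andersen, Horvat, Ruiz, Romero, Ibarra, Amari, Oyelaran, Nguyen.

Horvat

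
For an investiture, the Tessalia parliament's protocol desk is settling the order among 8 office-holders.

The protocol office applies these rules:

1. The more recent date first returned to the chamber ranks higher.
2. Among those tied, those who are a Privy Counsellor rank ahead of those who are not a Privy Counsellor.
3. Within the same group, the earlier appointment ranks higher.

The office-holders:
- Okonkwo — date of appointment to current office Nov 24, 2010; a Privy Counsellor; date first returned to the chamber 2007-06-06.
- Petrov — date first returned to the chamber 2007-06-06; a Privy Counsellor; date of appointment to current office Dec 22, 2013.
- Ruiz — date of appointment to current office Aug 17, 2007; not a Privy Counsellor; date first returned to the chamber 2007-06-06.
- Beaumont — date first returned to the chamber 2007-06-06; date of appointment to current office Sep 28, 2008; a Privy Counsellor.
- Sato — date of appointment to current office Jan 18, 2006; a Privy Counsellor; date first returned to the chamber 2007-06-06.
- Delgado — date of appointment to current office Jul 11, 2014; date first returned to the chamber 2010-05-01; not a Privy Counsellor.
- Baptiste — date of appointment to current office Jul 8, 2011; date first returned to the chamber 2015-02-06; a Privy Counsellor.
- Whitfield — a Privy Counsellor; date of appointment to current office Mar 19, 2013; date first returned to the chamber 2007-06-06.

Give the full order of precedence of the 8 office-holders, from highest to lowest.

Baptiste, Delgado, Sato, Beaumont, Okonkwo, Whitfield, Petrov, Ruiz

By date first returned to the chamber (later first): Baptiste (2015-02-06); then Delgado (2010-05-01); then Sato, Beaumont, Okonkwo, Whitfield, Petrov and Ruiz (each 2007-06-06).
Among Sato, Beaumont, Okonkwo, Whitfield, Petrov and Ruiz, a Privy Counsellor before not a Privy Counsellor: Sato, Beaumont, Okonkwo, Whitfield and Petrov (a Privy Counsellor) before Ruiz (not a Privy Counsellor).
Among Sato, Beaumont, Okonkwo, Whitfield and Petrov, by date of appointment to current office (earlier first): Sato (Jan 18, 2006) before Beaumont (Sep 28, 2008) before Okonkwo (Nov 24, 2010) before Whitfield (Mar 19, 2013) before Petrov (Dec 22, 2013).
Full order: Baptiste, Delgado, Sato, Beaumont, Okonkwo, Whitfield, Petrov, Ruiz.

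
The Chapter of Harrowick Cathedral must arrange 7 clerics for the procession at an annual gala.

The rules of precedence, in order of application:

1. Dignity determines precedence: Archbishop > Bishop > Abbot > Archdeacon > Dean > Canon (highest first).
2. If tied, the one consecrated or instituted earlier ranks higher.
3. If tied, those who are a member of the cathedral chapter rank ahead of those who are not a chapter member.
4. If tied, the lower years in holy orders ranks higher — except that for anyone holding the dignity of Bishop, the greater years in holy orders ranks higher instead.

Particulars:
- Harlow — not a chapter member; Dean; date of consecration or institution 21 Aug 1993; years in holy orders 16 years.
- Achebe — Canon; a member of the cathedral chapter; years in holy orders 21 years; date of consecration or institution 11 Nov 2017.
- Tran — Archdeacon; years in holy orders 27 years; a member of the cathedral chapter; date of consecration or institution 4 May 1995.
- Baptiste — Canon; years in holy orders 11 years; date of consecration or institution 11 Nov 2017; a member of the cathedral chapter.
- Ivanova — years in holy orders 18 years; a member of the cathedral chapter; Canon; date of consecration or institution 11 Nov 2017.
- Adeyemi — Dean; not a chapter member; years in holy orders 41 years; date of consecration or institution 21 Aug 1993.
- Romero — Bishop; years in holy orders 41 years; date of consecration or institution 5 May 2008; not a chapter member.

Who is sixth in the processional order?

Ivanova

By dignity: Romero (Bishop); then Tran (Archdeacon); then Harlow and Adeyemi (Dean); then Baptiste, Ivanova and Achebe (Canon).
Harlow and Adeyemi both have date of consecration or institution 21 Aug 1993, so the next rule applies.
Harlow and Adeyemi are each not a chapter member, so the next rule applies.
Among Harlow and Adeyemi, by years in holy orders (lower first): Harlow (16 years) before Adeyemi (41 years).
Baptiste, Ivanova and Achebe all have date of consecration or institution 11 Nov 2017, so the next rule applies.
Baptiste, Ivanova and Achebe are each a member of the cathedral chapter, so the next rule applies.
Among Baptiste, Ivanova and Achebe, by years in holy orders (lower first): Baptiste (11 years) before Ivanova (18 years) before Achebe (21 years).
Order: Romero, Tran, Harlow, Adeyemi, Baptiste, Ivanova, Achebe.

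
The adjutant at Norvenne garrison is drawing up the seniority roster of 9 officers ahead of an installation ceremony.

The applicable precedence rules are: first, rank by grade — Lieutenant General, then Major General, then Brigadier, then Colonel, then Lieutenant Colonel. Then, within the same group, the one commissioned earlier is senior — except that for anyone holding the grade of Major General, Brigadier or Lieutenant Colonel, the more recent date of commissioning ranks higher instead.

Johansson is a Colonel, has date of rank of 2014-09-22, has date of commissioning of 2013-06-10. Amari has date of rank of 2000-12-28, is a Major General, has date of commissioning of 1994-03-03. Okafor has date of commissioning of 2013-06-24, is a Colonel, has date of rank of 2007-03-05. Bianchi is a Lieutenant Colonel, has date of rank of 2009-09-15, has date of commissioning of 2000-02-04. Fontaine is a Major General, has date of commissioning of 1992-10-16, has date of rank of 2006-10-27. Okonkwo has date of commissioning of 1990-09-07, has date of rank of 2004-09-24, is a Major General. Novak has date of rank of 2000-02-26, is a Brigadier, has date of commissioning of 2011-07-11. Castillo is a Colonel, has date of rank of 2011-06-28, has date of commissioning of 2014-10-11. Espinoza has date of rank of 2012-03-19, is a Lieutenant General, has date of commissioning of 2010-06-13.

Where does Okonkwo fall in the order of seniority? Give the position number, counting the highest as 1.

By grade: Espinoza (Lieutenant General); then Amari, Fontaine and Okonkwo (Major General); then Novak (Brigadier); then Johansson, Okafor and Castillo (Colonel); then Bianchi (Lieutenant Colonel).
Among Amari, Fontaine and Okonkwo, by date of commissioning (later first) (reversed rule for this group): Amari (1994-03-03) before Fontaine (1992-10-16) before Okonkwo (1990-09-07).
Among Johansson, Okafor and Castillo, by date of commissioning (earlier first): Johansson (2013-06-10) before Okafor (2013-06-24) before Castillo (2014-10-11).
Order: Espinoza, Amari, Fontaine, Okonkwo, Novak, Johansson, Okafor, Castillo, Bianchi. So position 4.

4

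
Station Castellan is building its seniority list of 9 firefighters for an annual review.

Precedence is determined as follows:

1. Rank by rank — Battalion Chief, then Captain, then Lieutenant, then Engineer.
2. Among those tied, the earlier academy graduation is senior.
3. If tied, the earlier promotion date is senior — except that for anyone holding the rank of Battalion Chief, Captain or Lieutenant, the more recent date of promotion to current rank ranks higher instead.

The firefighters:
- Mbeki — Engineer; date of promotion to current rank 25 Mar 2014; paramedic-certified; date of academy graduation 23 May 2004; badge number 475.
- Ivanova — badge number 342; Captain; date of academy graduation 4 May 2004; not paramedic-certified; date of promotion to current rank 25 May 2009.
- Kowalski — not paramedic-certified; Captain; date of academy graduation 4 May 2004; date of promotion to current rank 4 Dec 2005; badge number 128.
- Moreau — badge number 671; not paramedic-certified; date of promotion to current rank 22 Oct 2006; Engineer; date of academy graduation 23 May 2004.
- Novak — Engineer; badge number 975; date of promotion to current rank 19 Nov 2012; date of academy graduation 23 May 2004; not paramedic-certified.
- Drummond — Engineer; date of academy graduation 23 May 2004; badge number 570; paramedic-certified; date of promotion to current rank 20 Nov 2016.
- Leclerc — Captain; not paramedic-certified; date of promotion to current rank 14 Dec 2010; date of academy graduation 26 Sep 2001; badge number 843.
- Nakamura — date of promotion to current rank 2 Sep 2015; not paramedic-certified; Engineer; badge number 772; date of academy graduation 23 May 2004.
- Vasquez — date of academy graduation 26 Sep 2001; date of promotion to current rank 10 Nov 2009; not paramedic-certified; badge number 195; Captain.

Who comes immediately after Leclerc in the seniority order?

Vasquez

By rank: Leclerc, Vasquez, Ivanova and Kowalski (Captain); then Moreau, Novak, Mbeki, Nakamura and Drummond (Engineer).
Among Leclerc, Vasquez, Ivanova and Kowalski, by date of academy graduation (earlier first): Leclerc and Vasquez (26 Sep 2001) before Ivanova and Kowalski (4 May 2004).
Among Leclerc and Vasquez, by date of promotion to current rank (later first) (reversed rule for this group): Leclerc (14 Dec 2010) before Vasquez (10 Nov 2009).
Among Ivanova and Kowalski, by date of promotion to current rank (later first) (reversed rule for this group): Ivanova (25 May 2009) before Kowalski (4 Dec 2005).
Moreau, Novak, Mbeki, Nakamura and Drummond all have date of academy graduation 23 May 2004, so the next rule applies.
Among Moreau, Novak, Mbeki, Nakamura and Drummond, by date of promotion to current rank (earlier first): Moreau (22 Oct 2006) before Novak (19 Nov 2012) before Mbeki (25 Mar 2014) before Nakamura (2 Sep 2015) before Drummond (20 Nov 2016).
Order: Leclerc, Vasquez, Ivanova, Kowalski, Moreau, Novak, Mbeki, Nakamura, Drummond.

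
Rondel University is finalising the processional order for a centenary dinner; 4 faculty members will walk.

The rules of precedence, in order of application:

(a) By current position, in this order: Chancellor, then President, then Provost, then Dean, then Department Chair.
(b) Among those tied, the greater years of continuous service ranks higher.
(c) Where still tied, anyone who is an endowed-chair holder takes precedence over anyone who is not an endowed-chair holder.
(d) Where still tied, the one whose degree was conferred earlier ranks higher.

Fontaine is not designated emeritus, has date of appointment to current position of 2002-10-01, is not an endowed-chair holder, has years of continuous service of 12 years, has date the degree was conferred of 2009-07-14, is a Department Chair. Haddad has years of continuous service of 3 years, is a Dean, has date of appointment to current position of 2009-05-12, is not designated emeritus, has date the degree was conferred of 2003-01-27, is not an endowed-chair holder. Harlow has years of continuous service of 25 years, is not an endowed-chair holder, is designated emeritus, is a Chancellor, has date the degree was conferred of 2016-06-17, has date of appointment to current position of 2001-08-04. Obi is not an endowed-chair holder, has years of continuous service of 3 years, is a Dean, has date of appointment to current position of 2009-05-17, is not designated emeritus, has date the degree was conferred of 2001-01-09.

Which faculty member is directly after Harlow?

By current position: Harlow (Chancellor); then Obi and Haddad (Dean); then Fontaine (Department Chair).
Obi and Haddad both have years of continuous service 3 years, so the next rule applies.
Obi and Haddad are each not an endowed-chair holder, so the next rule applies.
Among Obi and Haddad, by date the degree was conferred (earlier first): Obi (2001-01-09) before Haddad (2003-01-27).
Order: Harlow, Obi, Haddad, Fontaine.

Obi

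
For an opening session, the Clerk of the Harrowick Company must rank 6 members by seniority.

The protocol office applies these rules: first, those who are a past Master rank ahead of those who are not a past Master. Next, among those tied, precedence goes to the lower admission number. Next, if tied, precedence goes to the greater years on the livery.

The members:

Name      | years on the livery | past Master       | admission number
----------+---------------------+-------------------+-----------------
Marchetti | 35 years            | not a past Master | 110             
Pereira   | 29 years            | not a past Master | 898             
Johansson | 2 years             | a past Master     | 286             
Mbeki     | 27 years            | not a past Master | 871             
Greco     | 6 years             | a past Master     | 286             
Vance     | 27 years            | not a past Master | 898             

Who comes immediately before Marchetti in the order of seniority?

By the first rule: Greco and Johansson (both a past Master); then Marchetti, Mbeki, Pereira and Vance (each not a past Master).
Greco and Johansson both have admission number 286, so the next rule applies.
Among Greco and Johansson, by years on the livery (higher first): Greco (6 years) before Johansson (2 years).
Among Marchetti, Mbeki, Pereira and Vance, by admission number (lower first): Marchetti (110) before Mbeki (871) before Pereira and Vance (898).
Among Pereira and Vance, by years on the livery (higher first): Pereira (29 years) before Vance (27 years).
Order: Greco, Johansson, Marchetti, Mbeki, Pereira, Vance.

Johansson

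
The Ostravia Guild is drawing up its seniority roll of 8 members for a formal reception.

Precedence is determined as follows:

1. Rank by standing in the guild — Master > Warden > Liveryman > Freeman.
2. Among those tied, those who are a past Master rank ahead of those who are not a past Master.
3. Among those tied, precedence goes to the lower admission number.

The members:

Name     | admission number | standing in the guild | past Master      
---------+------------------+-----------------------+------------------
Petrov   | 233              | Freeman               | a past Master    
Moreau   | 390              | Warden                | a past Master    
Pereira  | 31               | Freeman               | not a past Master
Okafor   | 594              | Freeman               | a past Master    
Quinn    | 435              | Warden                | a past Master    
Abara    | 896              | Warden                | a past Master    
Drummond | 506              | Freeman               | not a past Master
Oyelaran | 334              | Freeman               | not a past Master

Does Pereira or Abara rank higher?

By standing in the guild: Moreau, Quinn and Abara (Warden); then Petrov, Okafor, Pereira, Oyelaran and Drummond (Freeman).
Moreau, Quinn and Abara are each a past Master, so the next rule applies.
Among Moreau, Quinn and Abara, by admission number (lower first): Moreau (390) before Quinn (435) before Abara (896).
Among Petrov, Okafor, Pereira, Oyelaran and Drummond, a past Master before not a past Master: Petrov and Okafor (a past Master) before Pereira, Oyelaran and Drummond (not a past Master).
Among Petrov and Okafor, by admission number (lower first): Petrov (233) before Okafor (594).
Among Pereira, Oyelaran and Drummond, by admission number (lower first): Pereira (31) before Oyelaran (334) before Drummond (506).
So Abara takes precedence.

Abara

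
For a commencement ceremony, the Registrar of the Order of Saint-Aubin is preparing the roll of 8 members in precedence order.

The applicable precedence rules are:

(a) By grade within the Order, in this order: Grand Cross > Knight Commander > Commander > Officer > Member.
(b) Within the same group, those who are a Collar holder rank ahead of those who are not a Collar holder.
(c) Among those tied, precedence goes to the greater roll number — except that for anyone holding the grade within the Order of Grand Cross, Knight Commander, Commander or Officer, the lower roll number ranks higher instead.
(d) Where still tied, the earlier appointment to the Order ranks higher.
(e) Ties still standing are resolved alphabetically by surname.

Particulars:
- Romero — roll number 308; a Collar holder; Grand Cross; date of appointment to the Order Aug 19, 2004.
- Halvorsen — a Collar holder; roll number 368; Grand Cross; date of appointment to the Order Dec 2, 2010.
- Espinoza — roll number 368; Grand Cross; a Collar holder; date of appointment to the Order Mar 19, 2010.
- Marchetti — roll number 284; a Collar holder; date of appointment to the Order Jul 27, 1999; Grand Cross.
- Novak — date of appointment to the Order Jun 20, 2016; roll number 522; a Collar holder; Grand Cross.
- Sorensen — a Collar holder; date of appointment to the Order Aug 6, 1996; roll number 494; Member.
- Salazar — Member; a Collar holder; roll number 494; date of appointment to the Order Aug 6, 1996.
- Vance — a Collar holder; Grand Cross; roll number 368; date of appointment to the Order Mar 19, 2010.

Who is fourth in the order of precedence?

Vance

By grade within the Order: Marchetti, Romero, Espinoza, Vance, Halvorsen and Novak (Grand Cross); then Salazar and Sorensen (Member).
Marchetti, Romero, Espinoza, Vance, Halvorsen and Novak are each a Collar holder, so the next rule applies.
Among Marchetti, Romero, Espinoza, Vance, Halvorsen and Novak, by roll number (lower first) (reversed rule for this group): Marchetti (284) before Romero (308) before Espinoza, Vance and Halvorsen (368) before Novak (522).
Among Espinoza, Vance and Halvorsen, by date of appointment to the Order (earlier first): Espinoza and Vance (Mar 19, 2010) before Halvorsen (Dec 2, 2010).
Among Espinoza and Vance, alphabetically by surname: Espinoza before Vance.
Salazar and Sorensen are each a Collar holder, so the next rule applies.
Salazar and Sorensen both have roll number 494, so the next rule applies.
Salazar and Sorensen both have date of appointment to the Order Aug 6, 1996, so the next rule applies.
Among Salazar and Sorensen, alphabetically by surname: Salazar before Sorensen.
Order: Marchetti, Romero, Espinoza, Vance, Halvorsen, Novak, Salazar, Sorensen.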